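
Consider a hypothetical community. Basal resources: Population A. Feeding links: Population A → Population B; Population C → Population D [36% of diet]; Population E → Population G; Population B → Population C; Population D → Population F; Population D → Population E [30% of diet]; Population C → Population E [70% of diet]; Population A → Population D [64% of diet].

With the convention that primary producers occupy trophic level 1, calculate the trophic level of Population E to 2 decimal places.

3.92

Population B: 1 + 1 = 2
Population C: 1 + 2 = 3
Population D: 1 + (0.64×1 + 0.36×3) = 2.72
Population E: 1 + (0.7×3 + 0.3×2.72) = 3.916
Population F: 1 + 2.72 = 3.72
Population G: 1 + 3.916 = 4.916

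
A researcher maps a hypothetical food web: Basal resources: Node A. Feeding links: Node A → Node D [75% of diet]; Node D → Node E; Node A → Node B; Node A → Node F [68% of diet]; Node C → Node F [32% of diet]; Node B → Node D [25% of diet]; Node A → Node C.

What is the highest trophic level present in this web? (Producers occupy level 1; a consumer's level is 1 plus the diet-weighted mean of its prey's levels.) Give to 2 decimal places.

Node B: 1 + 1 = 2
Node C: 1 + 1 = 2
Node D: 1 + (0.75×1 + 0.25×2) = 2.25
Node E: 1 + 2.25 = 3.25
Node F: 1 + (0.68×1 + 0.32×2) = 2.32

3.25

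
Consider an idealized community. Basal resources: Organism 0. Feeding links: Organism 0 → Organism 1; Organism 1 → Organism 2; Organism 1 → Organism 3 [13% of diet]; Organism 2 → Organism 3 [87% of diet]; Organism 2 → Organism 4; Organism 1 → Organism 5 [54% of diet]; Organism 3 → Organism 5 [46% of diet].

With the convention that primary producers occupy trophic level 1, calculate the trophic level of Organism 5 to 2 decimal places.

Organism 1: 1 + 1 = 2
Organism 2: 1 + 2 = 3
Organism 3: 1 + (0.13×2 + 0.87×3) = 3.87
Organism 4: 1 + 3 = 4
Organism 5: 1 + (0.54×2 + 0.46×3.87) = 3.8602

3.86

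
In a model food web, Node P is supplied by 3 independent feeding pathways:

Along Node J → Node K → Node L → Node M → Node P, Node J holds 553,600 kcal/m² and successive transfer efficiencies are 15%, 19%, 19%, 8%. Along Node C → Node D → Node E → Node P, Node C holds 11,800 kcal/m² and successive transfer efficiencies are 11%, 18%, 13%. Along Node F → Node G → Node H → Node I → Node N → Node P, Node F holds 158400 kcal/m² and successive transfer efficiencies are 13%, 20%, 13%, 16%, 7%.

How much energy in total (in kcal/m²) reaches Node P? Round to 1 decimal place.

Via Node J: 553600 × 0.15 × 0.19 × 0.19 × 0.08 = 239.81952 kcal/m²
Via Node C: 11800 × 0.11 × 0.18 × 0.13 = 30.3732 kcal/m²
Via Node F: 158400 × 0.13 × 0.2 × 0.13 × 0.16 × 0.07 = 5.9963904 kcal/m²
Total at Node P: 239.81952 + 30.3732 + 5.9963904 = 276.1891104 kcal/m²

276.2 kcal/m²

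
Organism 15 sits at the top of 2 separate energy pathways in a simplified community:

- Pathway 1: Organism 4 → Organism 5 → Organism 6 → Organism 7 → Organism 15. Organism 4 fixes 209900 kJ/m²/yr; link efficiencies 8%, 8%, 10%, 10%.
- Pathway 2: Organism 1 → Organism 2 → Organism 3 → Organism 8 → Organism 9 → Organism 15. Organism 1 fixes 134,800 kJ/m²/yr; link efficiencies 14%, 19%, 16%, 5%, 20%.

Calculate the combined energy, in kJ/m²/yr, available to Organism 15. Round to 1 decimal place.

19.2 kJ/m²/yr

Pathway 1: 209900 × 0.08 × 0.08 × 0.1 × 0.1 = 13.4336 kJ/m²/yr
Pathway 2: 134800 × 0.14 × 0.19 × 0.16 × 0.05 × 0.2 = 5.737088 kJ/m²/yr
Total at Organism 15: 13.4336 + 5.737088 = 19.170688 kJ/m²/yr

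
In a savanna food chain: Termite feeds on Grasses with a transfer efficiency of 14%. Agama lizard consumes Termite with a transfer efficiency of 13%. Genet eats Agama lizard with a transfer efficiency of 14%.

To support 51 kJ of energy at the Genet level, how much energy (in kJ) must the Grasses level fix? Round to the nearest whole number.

Cumulative transfer efficiency: 0.14 × 0.13 × 0.14 = 0.002548
Grasses energy = 51 / 0.002548 = 20016 kJ

20016 kJ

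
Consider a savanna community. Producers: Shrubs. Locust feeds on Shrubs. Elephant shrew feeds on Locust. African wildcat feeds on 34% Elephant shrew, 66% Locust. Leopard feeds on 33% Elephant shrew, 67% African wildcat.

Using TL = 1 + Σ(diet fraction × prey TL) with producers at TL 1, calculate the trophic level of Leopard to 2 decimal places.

Locust: 1 + 1 = 2
Elephant shrew: 1 + 2 = 3
African wildcat: 1 + (0.34×3 + 0.66×2) = 3.34
Leopard: 1 + (0.33×3 + 0.67×3.34) = 4.2278

4.23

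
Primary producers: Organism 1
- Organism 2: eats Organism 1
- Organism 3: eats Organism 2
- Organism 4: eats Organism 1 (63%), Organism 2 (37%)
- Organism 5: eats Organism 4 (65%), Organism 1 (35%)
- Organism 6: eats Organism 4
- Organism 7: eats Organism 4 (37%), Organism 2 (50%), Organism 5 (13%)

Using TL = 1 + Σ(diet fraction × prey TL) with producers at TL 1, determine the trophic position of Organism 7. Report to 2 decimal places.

Organism 2: 1 + 1 = 2
Organism 3: 1 + 2 = 3
Organism 4: 1 + (0.63×1 + 0.37×2) = 2.37
Organism 5: 1 + (0.65×2.37 + 0.35×1) = 2.8905
Organism 6: 1 + 2.37 = 3.37
Organism 7: 1 + (0.37×2.37 + 0.5×2 + 0.13×2.8905) = 3.252665

3.25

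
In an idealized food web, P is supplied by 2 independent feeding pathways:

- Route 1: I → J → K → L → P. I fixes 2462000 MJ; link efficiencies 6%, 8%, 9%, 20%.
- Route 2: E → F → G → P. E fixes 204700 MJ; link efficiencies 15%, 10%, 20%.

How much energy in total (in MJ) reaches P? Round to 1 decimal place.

826.8 MJ

Route 1: 2462000 × 0.06 × 0.08 × 0.09 × 0.2 = 212.7168 MJ
Route 2: 204700 × 0.15 × 0.1 × 0.2 = 614.1 MJ
Total at P: 212.7168 + 614.1 = 826.8168 MJ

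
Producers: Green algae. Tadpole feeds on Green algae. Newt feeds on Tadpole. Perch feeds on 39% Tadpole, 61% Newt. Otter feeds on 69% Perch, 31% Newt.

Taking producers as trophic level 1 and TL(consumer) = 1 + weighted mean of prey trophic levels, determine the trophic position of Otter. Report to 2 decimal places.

Tadpole: 1 + 1 = 2
Newt: 1 + 2 = 3
Perch: 1 + (0.39×2 + 0.61×3) = 3.61
Otter: 1 + (0.69×3.61 + 0.31×3) = 4.4209

4.42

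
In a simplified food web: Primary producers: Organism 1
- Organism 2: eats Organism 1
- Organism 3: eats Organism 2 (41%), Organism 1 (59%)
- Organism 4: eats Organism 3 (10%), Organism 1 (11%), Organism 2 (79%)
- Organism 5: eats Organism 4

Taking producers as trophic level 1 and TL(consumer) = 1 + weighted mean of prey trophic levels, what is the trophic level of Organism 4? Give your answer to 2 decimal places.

Organism 2: 1 + 1 = 2
Organism 3: 1 + (0.41×2 + 0.59×1) = 2.41
Organism 4: 1 + (0.1×2.41 + 0.11×1 + 0.79×2) = 2.931
Organism 5: 1 + 2.931 = 3.931

2.93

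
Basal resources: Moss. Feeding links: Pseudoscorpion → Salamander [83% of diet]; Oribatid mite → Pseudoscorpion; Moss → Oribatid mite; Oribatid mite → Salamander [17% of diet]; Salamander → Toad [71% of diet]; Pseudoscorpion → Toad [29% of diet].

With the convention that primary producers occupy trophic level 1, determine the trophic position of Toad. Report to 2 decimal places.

Oribatid mite: 1 + 1 = 2
Pseudoscorpion: 1 + 2 = 3
Salamander: 1 + (0.17×2 + 0.83×3) = 3.83
Toad: 1 + (0.71×3.83 + 0.29×3) = 4.5893

4.59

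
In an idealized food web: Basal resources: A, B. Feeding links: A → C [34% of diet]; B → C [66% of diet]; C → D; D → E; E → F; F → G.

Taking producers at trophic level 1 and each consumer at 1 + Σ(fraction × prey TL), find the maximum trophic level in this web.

6

C: 1 + (0.34×1 + 0.66×1) = 2
D: 1 + 2 = 3
E: 1 + 3 = 4
F: 1 + 4 = 5
G: 1 + 5 = 6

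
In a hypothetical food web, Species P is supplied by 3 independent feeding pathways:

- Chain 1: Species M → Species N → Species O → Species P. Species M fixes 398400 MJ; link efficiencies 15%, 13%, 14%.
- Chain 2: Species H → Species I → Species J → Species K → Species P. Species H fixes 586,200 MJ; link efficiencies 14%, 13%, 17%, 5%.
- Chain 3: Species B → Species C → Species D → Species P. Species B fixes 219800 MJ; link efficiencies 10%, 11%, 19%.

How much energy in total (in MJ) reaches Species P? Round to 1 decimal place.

1637.7 MJ

Chain 1: 398400 × 0.15 × 0.13 × 0.14 = 1087.632 MJ
Chain 2: 586200 × 0.14 × 0.13 × 0.17 × 0.05 = 90.68514 MJ
Chain 3: 219800 × 0.1 × 0.11 × 0.19 = 459.382 MJ
Total at Species P: 1087.632 + 90.68514 + 459.382 = 1637.69914 MJ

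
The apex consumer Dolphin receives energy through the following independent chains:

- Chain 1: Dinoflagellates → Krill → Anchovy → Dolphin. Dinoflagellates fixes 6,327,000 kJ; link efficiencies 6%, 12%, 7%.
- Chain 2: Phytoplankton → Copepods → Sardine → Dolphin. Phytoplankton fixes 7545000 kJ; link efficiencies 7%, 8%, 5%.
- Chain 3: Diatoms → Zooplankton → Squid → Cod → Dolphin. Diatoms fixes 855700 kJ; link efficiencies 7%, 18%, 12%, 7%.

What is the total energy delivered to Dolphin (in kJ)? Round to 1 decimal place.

5392.0 kJ

Chain 1: 6327000 × 0.06 × 0.12 × 0.07 = 3188.808 kJ
Chain 2: 7545000 × 0.07 × 0.08 × 0.05 = 2112.6 kJ
Chain 3: 855700 × 0.07 × 0.18 × 0.12 × 0.07 = 90.567288 kJ
Total at Dolphin: 3188.808 + 2112.6 + 90.567288 = 5391.975288 kJ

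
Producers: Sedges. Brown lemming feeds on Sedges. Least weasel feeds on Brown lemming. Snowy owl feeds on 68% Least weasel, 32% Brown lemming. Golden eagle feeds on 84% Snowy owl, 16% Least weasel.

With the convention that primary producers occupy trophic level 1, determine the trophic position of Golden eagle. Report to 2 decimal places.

4.57

Brown lemming: 1 + 1 = 2
Least weasel: 1 + 2 = 3
Snowy owl: 1 + (0.68×3 + 0.32×2) = 3.68
Golden eagle: 1 + (0.84×3.68 + 0.16×3) = 4.5712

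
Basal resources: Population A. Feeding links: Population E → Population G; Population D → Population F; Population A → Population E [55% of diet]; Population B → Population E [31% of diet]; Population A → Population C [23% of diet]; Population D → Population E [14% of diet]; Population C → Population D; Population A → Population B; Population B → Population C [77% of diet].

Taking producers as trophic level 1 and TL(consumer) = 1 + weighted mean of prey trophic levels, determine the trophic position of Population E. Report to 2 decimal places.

2.70

Population B: 1 + 1 = 2
Population C: 1 + (0.23×1 + 0.77×2) = 2.77
Population D: 1 + 2.77 = 3.77
Population E: 1 + (0.55×1 + 0.31×2 + 0.14×3.77) = 2.6978
Population F: 1 + 3.77 = 4.77
Population G: 1 + 2.6978 = 3.6978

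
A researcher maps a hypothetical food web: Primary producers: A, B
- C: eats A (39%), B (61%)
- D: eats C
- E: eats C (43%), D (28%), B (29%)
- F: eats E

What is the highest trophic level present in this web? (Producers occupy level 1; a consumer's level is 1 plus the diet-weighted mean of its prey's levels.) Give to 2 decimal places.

3.99

C: 1 + (0.39×1 + 0.61×1) = 2
D: 1 + 2 = 3
E: 1 + (0.43×2 + 0.28×3 + 0.29×1) = 2.99
F: 1 + 2.99 = 3.99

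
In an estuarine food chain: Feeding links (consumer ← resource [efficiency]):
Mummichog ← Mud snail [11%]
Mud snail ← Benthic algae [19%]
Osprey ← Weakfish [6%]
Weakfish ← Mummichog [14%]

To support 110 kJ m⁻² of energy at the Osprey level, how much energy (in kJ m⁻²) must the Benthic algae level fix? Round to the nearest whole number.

626566 kJ m⁻²

Cumulative transfer efficiency: 0.19 × 0.11 × 0.14 × 0.06 = 0.00017556
Benthic algae energy = 110 / 0.00017556 = 626566 kJ m⁻²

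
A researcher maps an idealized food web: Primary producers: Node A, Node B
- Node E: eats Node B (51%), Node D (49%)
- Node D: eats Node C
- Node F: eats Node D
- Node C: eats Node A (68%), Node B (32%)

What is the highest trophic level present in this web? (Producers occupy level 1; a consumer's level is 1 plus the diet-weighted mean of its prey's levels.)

4

Node C: 1 + (0.68×1 + 0.32×1) = 2
Node D: 1 + 2 = 3
Node E: 1 + (0.51×1 + 0.49×3) = 2.98
Node F: 1 + 3 = 4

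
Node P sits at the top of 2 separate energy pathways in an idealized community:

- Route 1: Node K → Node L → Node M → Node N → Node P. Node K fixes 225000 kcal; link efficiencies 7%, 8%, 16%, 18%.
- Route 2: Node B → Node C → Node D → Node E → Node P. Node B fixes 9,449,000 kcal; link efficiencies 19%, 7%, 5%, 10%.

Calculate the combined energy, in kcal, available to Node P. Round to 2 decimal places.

Route 1: 225000 × 0.07 × 0.08 × 0.16 × 0.18 = 36.288 kcal
Route 2: 9449000 × 0.19 × 0.07 × 0.05 × 0.1 = 628.3585 kcal
Total at Node P: 36.288 + 628.3585 = 664.6465 kcal

664.65 kcal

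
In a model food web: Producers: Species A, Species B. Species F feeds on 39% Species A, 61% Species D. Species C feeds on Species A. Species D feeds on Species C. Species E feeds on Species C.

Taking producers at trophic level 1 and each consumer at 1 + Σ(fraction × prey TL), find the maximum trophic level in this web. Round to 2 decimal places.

3.22

Species C: 1 + 1 = 2
Species D: 1 + 2 = 3
Species E: 1 + 2 = 3
Species F: 1 + (0.39×1 + 0.61×3) = 3.22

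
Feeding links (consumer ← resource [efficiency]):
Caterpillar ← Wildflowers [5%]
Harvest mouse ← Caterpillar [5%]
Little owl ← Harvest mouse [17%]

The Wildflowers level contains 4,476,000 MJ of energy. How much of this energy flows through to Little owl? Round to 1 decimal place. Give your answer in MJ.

1902.3 MJ

Caterpillar: 4476000 × 0.05 = 223800 MJ
Harvest mouse: 223800 × 0.05 = 11190 MJ
Little owl: 11190 × 0.17 = 1902.3 MJ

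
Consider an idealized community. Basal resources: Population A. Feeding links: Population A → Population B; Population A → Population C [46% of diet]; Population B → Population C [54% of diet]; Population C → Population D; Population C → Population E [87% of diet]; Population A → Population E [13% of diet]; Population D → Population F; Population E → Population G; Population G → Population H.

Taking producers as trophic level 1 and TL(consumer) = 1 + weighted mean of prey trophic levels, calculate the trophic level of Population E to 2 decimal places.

3.34

Population B: 1 + 1 = 2
Population C: 1 + (0.46×1 + 0.54×2) = 2.54
Population D: 1 + 2.54 = 3.54
Population E: 1 + (0.87×2.54 + 0.13×1) = 3.3398
Population F: 1 + 3.54 = 4.54
Population G: 1 + 3.3398 = 4.3398
Population H: 1 + 4.3398 = 5.3398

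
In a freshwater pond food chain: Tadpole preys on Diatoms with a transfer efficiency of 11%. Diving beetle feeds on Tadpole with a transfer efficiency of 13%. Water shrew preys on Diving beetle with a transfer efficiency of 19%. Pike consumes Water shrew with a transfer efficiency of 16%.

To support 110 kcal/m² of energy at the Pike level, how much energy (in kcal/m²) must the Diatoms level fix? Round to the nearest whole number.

253036 kcal/m²

Cumulative transfer efficiency: 0.11 × 0.13 × 0.19 × 0.16 = 0.00043472
Diatoms energy = 110 / 0.00043472 = 253036 kcal/m²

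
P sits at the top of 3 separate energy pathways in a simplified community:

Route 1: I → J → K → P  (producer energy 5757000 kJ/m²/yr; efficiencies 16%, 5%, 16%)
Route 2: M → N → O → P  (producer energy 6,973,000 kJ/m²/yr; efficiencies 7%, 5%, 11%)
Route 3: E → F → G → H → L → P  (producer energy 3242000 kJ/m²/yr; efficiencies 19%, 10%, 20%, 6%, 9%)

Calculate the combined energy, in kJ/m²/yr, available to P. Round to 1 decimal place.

10120.1 kJ/m²/yr

Route 1: 5757000 × 0.16 × 0.05 × 0.16 = 7368.96 kJ/m²/yr
Route 2: 6973000 × 0.07 × 0.05 × 0.11 = 2684.605 kJ/m²/yr
Route 3: 3242000 × 0.19 × 0.1 × 0.2 × 0.06 × 0.09 = 66.52584 kJ/m²/yr
Total at P: 7368.96 + 2684.605 + 66.52584 = 10120.09084 kJ/m²/yr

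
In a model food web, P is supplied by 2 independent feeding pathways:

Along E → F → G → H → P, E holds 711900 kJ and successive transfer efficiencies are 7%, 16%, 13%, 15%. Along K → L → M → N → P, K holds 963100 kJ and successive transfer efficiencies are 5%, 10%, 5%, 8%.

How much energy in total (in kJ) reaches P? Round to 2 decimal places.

174.74 kJ

Via E: 711900 × 0.07 × 0.16 × 0.13 × 0.15 = 155.47896 kJ
Via K: 963100 × 0.05 × 0.1 × 0.05 × 0.08 = 19.262 kJ
Total at P: 155.47896 + 19.262 = 174.74096 kJ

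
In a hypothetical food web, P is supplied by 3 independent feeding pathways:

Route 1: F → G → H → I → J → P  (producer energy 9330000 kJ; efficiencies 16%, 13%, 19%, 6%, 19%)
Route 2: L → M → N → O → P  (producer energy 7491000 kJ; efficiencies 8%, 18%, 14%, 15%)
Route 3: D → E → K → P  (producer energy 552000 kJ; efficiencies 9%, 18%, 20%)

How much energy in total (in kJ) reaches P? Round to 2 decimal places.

Route 1: 9330000 × 0.16 × 0.13 × 0.19 × 0.06 × 0.19 = 420.342624 kJ
Route 2: 7491000 × 0.08 × 0.18 × 0.14 × 0.15 = 2265.2784 kJ
Route 3: 552000 × 0.09 × 0.18 × 0.2 = 1788.48 kJ
Total at P: 420.342624 + 2265.2784 + 1788.48 = 4474.101024 kJ

4474.10 kJ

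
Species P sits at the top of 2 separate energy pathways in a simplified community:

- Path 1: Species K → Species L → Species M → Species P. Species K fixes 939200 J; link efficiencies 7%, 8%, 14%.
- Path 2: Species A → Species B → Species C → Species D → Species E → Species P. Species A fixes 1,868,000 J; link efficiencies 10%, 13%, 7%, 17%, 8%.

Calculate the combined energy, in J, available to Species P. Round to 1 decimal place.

759.5 J

Path 1: 939200 × 0.07 × 0.08 × 0.14 = 736.3328 J
Path 2: 1868000 × 0.1 × 0.13 × 0.07 × 0.17 × 0.08 = 23.118368 J
Total at Species P: 736.3328 + 23.118368 = 759.451168 J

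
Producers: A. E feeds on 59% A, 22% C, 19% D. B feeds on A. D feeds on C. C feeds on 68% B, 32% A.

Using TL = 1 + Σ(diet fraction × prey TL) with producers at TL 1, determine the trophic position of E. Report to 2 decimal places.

B: 1 + 1 = 2
C: 1 + (0.68×2 + 0.32×1) = 2.68
D: 1 + 2.68 = 3.68
E: 1 + (0.59×1 + 0.22×2.68 + 0.19×3.68) = 2.8788

2.88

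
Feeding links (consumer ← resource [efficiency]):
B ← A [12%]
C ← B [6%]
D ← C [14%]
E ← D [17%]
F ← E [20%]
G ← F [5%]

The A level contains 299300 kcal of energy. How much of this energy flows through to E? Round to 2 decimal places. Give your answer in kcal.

B: 299300 × 0.12 = 35916 kcal
C: 35916 × 0.06 = 2154.96 kcal
D: 2154.96 × 0.14 = 301.6944 kcal
E: 301.6944 × 0.17 = 51.288048 kcal

51.29 kcal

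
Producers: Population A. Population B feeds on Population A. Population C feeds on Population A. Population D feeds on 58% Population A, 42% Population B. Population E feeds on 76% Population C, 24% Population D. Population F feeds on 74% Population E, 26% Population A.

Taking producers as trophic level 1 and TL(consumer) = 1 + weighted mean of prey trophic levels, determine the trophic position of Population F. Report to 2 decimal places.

3.55

Population B: 1 + 1 = 2
Population C: 1 + 1 = 2
Population D: 1 + (0.58×1 + 0.42×2) = 2.42
Population E: 1 + (0.76×2 + 0.24×2.42) = 3.1008
Population F: 1 + (0.74×3.1008 + 0.26×1) = 3.554592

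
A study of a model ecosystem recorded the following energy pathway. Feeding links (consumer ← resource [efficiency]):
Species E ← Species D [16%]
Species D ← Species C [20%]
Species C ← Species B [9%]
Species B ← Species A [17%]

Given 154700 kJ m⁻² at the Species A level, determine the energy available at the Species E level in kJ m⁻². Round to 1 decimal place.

75.7 kJ m⁻²

Species B: 154700 × 0.17 = 26299 kJ m⁻²
Species C: 26299 × 0.09 = 2366.91 kJ m⁻²
Species D: 2366.91 × 0.2 = 473.382 kJ m⁻²
Species E: 473.382 × 0.16 = 75.74112 kJ m⁻²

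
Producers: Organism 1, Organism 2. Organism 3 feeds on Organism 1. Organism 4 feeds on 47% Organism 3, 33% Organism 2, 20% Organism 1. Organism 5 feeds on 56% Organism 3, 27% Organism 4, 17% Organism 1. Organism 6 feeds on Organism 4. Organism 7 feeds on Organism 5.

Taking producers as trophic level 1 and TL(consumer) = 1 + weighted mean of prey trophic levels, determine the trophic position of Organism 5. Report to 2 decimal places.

2.96

Organism 3: 1 + 1 = 2
Organism 4: 1 + (0.47×2 + 0.33×1 + 0.2×1) = 2.47
Organism 5: 1 + (0.56×2 + 0.27×2.47 + 0.17×1) = 2.9569
Organism 6: 1 + 2.47 = 3.47
Organism 7: 1 + 2.9569 = 3.9569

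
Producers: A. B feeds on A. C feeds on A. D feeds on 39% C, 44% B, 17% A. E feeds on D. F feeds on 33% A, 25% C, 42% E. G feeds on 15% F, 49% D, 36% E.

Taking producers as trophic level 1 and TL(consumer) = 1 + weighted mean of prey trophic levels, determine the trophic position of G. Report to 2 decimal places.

B: 1 + 1 = 2
C: 1 + 1 = 2
D: 1 + (0.39×2 + 0.44×2 + 0.17×1) = 2.83
E: 1 + 2.83 = 3.83
F: 1 + (0.33×1 + 0.25×2 + 0.42×3.83) = 3.4386
G: 1 + (0.15×3.4386 + 0.49×2.83 + 0.36×3.83) = 4.28129

4.28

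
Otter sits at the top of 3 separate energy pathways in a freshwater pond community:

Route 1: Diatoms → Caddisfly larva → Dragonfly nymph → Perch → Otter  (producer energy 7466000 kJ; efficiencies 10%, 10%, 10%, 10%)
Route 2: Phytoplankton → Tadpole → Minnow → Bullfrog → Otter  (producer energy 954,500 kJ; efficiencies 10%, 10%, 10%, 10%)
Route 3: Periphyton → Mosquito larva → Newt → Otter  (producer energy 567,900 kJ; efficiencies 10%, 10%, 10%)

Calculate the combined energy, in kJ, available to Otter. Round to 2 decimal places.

Route 1: 7466000 × 0.1 × 0.1 × 0.1 × 0.1 = 746.6 kJ
Route 2: 954500 × 0.1 × 0.1 × 0.1 × 0.1 = 95.45 kJ
Route 3: 567900 × 0.1 × 0.1 × 0.1 = 567.9 kJ
Total at Otter: 746.6 + 95.45 + 567.9 = 1409.95 kJ

1409.95 kJ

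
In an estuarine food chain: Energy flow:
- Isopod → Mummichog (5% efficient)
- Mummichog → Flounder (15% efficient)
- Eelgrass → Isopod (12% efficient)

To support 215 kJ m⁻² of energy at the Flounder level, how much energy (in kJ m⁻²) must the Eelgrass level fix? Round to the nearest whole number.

Cumulative transfer efficiency: 0.12 × 0.05 × 0.15 = 0.0009
Eelgrass energy = 215 / 0.0009 = 238889 kJ m⁻²

238889 kJ m⁻²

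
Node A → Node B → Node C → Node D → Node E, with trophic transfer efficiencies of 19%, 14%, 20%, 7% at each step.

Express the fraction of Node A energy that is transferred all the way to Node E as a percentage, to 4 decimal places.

Product of link efficiencies: 0.19 × 0.14 × 0.2 × 0.07 = 0.0003724
As a percentage: 0.0003724 × 100 = 0.0372%

0.0372%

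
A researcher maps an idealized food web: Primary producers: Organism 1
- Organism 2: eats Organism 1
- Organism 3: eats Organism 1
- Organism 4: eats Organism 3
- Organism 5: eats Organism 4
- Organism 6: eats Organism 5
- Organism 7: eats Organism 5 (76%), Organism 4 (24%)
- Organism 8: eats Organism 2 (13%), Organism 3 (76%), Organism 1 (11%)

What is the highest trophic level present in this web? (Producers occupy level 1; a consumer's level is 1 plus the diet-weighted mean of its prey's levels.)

5

Organism 2: 1 + 1 = 2
Organism 3: 1 + 1 = 2
Organism 4: 1 + 2 = 3
Organism 5: 1 + 3 = 4
Organism 6: 1 + 4 = 5
Organism 7: 1 + (0.76×4 + 0.24×3) = 4.76
Organism 8: 1 + (0.13×2 + 0.76×2 + 0.11×1) = 2.89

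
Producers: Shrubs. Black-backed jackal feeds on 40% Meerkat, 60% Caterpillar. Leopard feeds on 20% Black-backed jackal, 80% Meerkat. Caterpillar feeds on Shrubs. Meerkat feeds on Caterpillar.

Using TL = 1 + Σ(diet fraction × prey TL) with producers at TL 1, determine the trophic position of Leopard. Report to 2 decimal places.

4.08

Caterpillar: 1 + 1 = 2
Meerkat: 1 + 2 = 3
Black-backed jackal: 1 + (0.4×3 + 0.6×2) = 3.4
Leopard: 1 + (0.2×3.4 + 0.8×3) = 4.08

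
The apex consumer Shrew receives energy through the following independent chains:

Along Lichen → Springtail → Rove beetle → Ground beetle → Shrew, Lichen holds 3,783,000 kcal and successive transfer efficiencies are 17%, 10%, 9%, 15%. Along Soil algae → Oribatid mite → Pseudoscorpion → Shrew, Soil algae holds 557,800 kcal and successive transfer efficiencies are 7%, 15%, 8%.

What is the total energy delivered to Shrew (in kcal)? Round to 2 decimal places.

Via Lichen: 3783000 × 0.17 × 0.1 × 0.09 × 0.15 = 868.1985 kcal
Via Soil algae: 557800 × 0.07 × 0.15 × 0.08 = 468.552 kcal
Total at Shrew: 868.1985 + 468.552 = 1336.7505 kcal

1336.75 kcal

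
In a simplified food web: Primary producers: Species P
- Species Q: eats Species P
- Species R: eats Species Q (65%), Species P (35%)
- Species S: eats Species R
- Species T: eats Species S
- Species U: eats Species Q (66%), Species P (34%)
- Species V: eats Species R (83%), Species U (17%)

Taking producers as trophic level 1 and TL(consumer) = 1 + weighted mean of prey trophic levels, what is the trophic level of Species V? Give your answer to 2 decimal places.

3.65

Species Q: 1 + 1 = 2
Species R: 1 + (0.65×2 + 0.35×1) = 2.65
Species S: 1 + 2.65 = 3.65
Species T: 1 + 3.65 = 4.65
Species U: 1 + (0.66×2 + 0.34×1) = 2.66
Species V: 1 + (0.83×2.65 + 0.17×2.66) = 3.6517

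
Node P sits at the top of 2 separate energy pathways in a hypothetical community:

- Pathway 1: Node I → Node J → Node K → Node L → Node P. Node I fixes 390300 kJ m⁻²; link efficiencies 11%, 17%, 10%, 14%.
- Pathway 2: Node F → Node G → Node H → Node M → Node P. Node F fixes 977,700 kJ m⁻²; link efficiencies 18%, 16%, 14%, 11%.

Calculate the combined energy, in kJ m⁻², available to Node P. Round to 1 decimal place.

Pathway 1: 390300 × 0.11 × 0.17 × 0.1 × 0.14 = 102.18054 kJ m⁻²
Pathway 2: 977700 × 0.18 × 0.16 × 0.14 × 0.11 = 433.629504 kJ m⁻²
Total at Node P: 102.18054 + 433.629504 = 535.810044 kJ m⁻²

535.8 kJ m⁻²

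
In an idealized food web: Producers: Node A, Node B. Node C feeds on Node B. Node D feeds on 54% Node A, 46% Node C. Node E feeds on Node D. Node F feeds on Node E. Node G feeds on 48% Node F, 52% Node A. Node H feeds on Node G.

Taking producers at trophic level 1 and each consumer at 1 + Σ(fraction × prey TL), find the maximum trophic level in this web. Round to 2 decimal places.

4.66

Node C: 1 + 1 = 2
Node D: 1 + (0.54×1 + 0.46×2) = 2.46
Node E: 1 + 2.46 = 3.46
Node F: 1 + 3.46 = 4.46
Node G: 1 + (0.48×4.46 + 0.52×1) = 3.6608
Node H: 1 + 3.6608 = 4.6608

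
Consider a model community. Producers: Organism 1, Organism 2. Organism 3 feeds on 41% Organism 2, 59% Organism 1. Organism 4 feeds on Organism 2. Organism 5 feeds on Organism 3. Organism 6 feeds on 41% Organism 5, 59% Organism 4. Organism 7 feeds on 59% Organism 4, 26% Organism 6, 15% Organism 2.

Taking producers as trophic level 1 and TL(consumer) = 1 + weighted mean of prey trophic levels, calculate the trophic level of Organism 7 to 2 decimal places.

3.22

Organism 3: 1 + (0.41×1 + 0.59×1) = 2
Organism 4: 1 + 1 = 2
Organism 5: 1 + 2 = 3
Organism 6: 1 + (0.41×3 + 0.59×2) = 3.41
Organism 7: 1 + (0.59×2 + 0.26×3.41 + 0.15×1) = 3.2166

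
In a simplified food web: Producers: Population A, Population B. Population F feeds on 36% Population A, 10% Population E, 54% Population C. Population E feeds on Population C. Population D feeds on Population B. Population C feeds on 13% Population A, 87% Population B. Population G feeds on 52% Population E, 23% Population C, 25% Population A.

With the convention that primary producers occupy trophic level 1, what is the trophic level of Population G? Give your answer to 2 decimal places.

3.27

Population C: 1 + (0.13×1 + 0.87×1) = 2
Population D: 1 + 1 = 2
Population E: 1 + 2 = 3
Population F: 1 + (0.36×1 + 0.1×3 + 0.54×2) = 2.74
Population G: 1 + (0.52×3 + 0.23×2 + 0.25×1) = 3.27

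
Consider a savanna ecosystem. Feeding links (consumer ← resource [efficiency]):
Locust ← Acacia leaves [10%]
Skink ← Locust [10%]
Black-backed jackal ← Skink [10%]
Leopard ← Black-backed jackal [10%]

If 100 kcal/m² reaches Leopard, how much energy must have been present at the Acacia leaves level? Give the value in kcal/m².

1000000 kcal/m²

Cumulative transfer efficiency: 0.1 × 0.1 × 0.1 × 0.1 = 0.0001
Acacia leaves energy = 100 / 0.0001 = 1000000 kcal/m²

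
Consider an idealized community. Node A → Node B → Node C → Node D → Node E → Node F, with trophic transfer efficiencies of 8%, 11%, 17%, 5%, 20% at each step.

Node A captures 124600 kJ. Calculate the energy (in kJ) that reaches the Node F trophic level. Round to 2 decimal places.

1.86 kJ

Node B: 124600 × 0.08 = 9968 kJ
Node C: 9968 × 0.11 = 1096.48 kJ
Node D: 1096.48 × 0.17 = 186.4016 kJ
Node E: 186.4016 × 0.05 = 9.32008 kJ
Node F: 9.32008 × 0.2 = 1.864016 kJ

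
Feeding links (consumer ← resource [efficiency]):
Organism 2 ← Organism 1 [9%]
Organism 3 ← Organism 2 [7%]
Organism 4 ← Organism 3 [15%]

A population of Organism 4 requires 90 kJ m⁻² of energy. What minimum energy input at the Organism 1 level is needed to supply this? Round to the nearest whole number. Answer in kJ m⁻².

Cumulative transfer efficiency: 0.09 × 0.07 × 0.15 = 0.000945
Organism 1 energy = 90 / 0.000945 = 95238 kJ m⁻²

95238 kJ m⁻²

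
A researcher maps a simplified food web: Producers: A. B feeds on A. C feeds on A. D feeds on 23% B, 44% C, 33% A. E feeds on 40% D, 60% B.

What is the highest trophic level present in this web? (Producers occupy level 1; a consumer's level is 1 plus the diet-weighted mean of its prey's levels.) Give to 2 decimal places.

B: 1 + 1 = 2
C: 1 + 1 = 2
D: 1 + (0.23×2 + 0.44×2 + 0.33×1) = 2.67
E: 1 + (0.4×2.67 + 0.6×2) = 3.268

3.27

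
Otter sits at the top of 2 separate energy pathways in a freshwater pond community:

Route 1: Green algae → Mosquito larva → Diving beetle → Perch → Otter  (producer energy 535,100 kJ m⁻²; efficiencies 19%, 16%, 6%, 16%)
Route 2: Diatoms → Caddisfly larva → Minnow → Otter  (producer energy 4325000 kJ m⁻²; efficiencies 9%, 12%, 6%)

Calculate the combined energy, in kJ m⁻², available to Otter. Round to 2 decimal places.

Route 1: 535100 × 0.19 × 0.16 × 0.06 × 0.16 = 156.163584 kJ m⁻²
Route 2: 4325000 × 0.09 × 0.12 × 0.06 = 2802.6 kJ m⁻²
Total at Otter: 156.163584 + 2802.6 = 2958.763584 kJ m⁻²

2958.76 kJ m⁻²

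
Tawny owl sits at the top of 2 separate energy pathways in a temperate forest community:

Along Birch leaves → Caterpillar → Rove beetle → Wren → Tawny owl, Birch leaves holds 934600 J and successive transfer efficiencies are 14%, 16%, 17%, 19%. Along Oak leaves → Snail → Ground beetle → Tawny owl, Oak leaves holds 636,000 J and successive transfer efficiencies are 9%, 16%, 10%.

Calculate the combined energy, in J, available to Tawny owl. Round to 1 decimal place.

Via Birch leaves: 934600 × 0.14 × 0.16 × 0.17 × 0.19 = 676.201792 J
Via Oak leaves: 636000 × 0.09 × 0.16 × 0.1 = 915.84 J
Total at Tawny owl: 676.201792 + 915.84 = 1592.041792 J

1592.0 J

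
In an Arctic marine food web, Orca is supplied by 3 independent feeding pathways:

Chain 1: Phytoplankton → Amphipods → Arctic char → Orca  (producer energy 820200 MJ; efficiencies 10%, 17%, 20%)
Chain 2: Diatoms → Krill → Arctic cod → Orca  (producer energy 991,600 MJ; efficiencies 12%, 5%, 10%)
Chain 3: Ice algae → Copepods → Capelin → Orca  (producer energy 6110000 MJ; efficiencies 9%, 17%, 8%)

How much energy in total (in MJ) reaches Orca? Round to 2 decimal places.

10862.28 MJ

Chain 1: 820200 × 0.1 × 0.17 × 0.2 = 2788.68 MJ
Chain 2: 991600 × 0.12 × 0.05 × 0.1 = 594.96 MJ
Chain 3: 6110000 × 0.09 × 0.17 × 0.08 = 7478.64 MJ
Total at Orca: 2788.68 + 594.96 + 7478.64 = 10862.28 MJ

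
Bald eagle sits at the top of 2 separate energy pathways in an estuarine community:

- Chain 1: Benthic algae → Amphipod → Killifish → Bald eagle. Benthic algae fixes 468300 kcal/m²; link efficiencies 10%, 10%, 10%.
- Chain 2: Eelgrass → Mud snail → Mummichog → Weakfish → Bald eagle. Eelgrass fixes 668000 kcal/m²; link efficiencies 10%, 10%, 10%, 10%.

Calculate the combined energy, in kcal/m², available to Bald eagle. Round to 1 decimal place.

Chain 1: 468300 × 0.1 × 0.1 × 0.1 = 468.3 kcal/m²
Chain 2: 668000 × 0.1 × 0.1 × 0.1 × 0.1 = 66.8 kcal/m²
Total at Bald eagle: 468.3 + 66.8 = 535.1 kcal/m²

535.1 kcal/m²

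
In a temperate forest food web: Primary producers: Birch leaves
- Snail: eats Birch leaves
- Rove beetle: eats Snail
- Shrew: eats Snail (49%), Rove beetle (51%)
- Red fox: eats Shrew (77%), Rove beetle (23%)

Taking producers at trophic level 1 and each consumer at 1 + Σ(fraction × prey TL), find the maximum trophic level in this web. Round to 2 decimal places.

Snail: 1 + 1 = 2
Rove beetle: 1 + 2 = 3
Shrew: 1 + (0.49×2 + 0.51×3) = 3.51
Red fox: 1 + (0.77×3.51 + 0.23×3) = 4.3927

4.39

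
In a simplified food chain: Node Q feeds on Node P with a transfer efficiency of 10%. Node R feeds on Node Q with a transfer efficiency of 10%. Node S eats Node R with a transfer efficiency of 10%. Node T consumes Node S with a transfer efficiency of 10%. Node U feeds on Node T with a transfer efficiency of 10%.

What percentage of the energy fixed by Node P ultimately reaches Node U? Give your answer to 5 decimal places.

Product of link efficiencies: 0.1 × 0.1 × 0.1 × 0.1 × 0.1 = 0.00001
As a percentage: 0.00001 × 100 = 0.00100%

0.00100%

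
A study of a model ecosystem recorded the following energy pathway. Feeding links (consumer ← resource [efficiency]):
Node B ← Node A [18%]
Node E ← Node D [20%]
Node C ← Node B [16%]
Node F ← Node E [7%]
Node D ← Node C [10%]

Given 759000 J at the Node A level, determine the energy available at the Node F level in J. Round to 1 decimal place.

30.6 J

Node B: 759000 × 0.18 = 136620 J
Node C: 136620 × 0.16 = 21859.2 J
Node D: 21859.2 × 0.1 = 2185.92 J
Node E: 2185.92 × 0.2 = 437.184 J
Node F: 437.184 × 0.07 = 30.60288 J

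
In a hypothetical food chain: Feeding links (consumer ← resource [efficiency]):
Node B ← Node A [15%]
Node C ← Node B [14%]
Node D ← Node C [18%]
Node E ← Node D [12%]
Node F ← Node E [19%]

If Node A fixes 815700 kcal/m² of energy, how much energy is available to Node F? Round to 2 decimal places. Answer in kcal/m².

70.30 kcal/m²

Node B: 815700 × 0.15 = 122355 kcal/m²
Node C: 122355 × 0.14 = 17129.7 kcal/m²
Node D: 17129.7 × 0.18 = 3083.346 kcal/m²
Node E: 3083.346 × 0.12 = 370.00152 kcal/m²
Node F: 370.00152 × 0.19 = 70.3002888 kcal/m²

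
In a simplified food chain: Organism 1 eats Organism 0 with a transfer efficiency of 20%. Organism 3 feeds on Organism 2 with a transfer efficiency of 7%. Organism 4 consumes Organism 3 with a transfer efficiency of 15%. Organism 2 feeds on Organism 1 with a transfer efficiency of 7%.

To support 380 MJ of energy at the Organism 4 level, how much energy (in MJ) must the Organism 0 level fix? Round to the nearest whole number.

Cumulative transfer efficiency: 0.2 × 0.07 × 0.07 × 0.15 = 0.000147
Organism 0 energy = 380 / 0.000147 = 2585034 MJ

2585034 MJ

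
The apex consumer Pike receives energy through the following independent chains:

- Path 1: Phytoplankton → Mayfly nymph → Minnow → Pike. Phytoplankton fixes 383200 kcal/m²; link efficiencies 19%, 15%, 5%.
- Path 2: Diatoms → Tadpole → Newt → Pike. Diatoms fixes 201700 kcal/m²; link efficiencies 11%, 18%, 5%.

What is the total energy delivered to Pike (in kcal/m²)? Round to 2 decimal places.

Path 1: 383200 × 0.19 × 0.15 × 0.05 = 546.06 kcal/m²
Path 2: 201700 × 0.11 × 0.18 × 0.05 = 199.683 kcal/m²
Total at Pike: 546.06 + 199.683 = 745.743 kcal/m²

745.74 kcal/m²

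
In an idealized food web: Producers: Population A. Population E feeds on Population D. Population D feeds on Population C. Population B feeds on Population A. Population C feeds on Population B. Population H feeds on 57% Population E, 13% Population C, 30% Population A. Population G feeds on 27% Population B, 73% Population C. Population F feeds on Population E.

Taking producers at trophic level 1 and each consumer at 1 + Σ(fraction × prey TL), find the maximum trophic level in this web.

Population B: 1 + 1 = 2
Population C: 1 + 2 = 3
Population D: 1 + 3 = 4
Population E: 1 + 4 = 5
Population F: 1 + 5 = 6
Population G: 1 + (0.27×2 + 0.73×3) = 3.73
Population H: 1 + (0.57×5 + 0.13×3 + 0.3×1) = 4.54

6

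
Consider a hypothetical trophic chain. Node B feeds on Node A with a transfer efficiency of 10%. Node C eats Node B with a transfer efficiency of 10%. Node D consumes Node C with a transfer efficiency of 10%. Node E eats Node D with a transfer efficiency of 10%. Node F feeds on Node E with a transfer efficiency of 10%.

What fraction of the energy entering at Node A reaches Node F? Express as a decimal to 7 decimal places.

Product of link efficiencies: 0.1 × 0.1 × 0.1 × 0.1 × 0.1 = 0.00001

0.0000100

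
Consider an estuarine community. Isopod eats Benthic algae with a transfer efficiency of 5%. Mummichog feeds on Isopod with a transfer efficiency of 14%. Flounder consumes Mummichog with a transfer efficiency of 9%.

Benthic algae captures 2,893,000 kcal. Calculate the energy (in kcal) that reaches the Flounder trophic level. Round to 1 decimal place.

1822.6 kcal

Isopod: 2893000 × 0.05 = 144650 kcal
Mummichog: 144650 × 0.14 = 20251 kcal
Flounder: 20251 × 0.09 = 1822.59 kcal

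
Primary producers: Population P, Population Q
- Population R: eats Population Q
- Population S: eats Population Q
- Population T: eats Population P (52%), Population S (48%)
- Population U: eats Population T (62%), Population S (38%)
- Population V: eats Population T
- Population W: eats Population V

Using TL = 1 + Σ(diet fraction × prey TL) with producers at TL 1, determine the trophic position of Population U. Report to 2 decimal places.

3.30

Population R: 1 + 1 = 2
Population S: 1 + 1 = 2
Population T: 1 + (0.52×1 + 0.48×2) = 2.48
Population U: 1 + (0.62×2.48 + 0.38×2) = 3.2976
Population V: 1 + 2.48 = 3.48
Population W: 1 + 3.48 = 4.48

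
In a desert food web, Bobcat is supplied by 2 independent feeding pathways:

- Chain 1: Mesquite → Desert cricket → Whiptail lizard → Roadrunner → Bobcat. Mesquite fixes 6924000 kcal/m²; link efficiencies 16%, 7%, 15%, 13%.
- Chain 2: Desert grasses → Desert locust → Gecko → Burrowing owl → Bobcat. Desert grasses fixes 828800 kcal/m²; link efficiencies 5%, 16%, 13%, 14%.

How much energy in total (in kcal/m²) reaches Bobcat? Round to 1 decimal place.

1632.9 kcal/m²

Chain 1: 6924000 × 0.16 × 0.07 × 0.15 × 0.13 = 1512.2016 kcal/m²
Chain 2: 828800 × 0.05 × 0.16 × 0.13 × 0.14 = 120.67328 kcal/m²
Total at Bobcat: 1512.2016 + 120.67328 = 1632.87488 kcal/m²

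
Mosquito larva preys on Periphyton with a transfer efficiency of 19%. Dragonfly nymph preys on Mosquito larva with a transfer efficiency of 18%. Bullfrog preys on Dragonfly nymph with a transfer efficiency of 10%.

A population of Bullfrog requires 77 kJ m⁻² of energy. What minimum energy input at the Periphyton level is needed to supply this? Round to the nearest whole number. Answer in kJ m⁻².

22515 kJ m⁻²

Cumulative transfer efficiency: 0.19 × 0.18 × 0.1 = 0.00342
Periphyton energy = 77 / 0.00342 = 22515 kJ m⁻²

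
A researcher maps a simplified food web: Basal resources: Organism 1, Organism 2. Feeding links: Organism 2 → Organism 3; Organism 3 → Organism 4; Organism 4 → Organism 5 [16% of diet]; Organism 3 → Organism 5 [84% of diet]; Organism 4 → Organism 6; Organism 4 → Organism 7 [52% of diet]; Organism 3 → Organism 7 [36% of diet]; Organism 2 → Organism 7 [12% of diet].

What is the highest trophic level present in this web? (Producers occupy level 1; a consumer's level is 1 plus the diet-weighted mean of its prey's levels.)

4

Organism 3: 1 + 1 = 2
Organism 4: 1 + 2 = 3
Organism 5: 1 + (0.16×3 + 0.84×2) = 3.16
Organism 6: 1 + 3 = 4
Organism 7: 1 + (0.52×3 + 0.36×2 + 0.12×1) = 3.4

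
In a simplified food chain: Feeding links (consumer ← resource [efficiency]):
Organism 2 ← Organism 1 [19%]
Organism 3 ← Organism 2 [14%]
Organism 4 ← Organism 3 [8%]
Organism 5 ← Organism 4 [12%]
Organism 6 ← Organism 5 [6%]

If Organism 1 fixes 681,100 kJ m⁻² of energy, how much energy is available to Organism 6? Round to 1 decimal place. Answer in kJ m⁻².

Organism 2: 681100 × 0.19 = 129409 kJ m⁻²
Organism 3: 129409 × 0.14 = 18117.26 kJ m⁻²
Organism 4: 18117.26 × 0.08 = 1449.3808 kJ m⁻²
Organism 5: 1449.3808 × 0.12 = 173.925696 kJ m⁻²
Organism 6: 173.925696 × 0.06 = 10.43554176 kJ m⁻²

10.4 kJ m⁻²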